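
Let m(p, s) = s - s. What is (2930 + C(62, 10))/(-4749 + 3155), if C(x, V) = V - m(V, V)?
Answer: -1470/797 ≈ -1.8444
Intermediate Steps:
m(p, s) = 0
C(x, V) = V (C(x, V) = V - 1*0 = V + 0 = V)
(2930 + C(62, 10))/(-4749 + 3155) = (2930 + 10)/(-4749 + 3155) = 2940/(-1594) = 2940*(-1/1594) = -1470/797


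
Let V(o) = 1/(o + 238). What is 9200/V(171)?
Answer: 3762800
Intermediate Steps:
V(o) = 1/(238 + o)
9200/V(171) = 9200/(1/(238 + 171)) = 9200/(1/409) = 9200*409 = 3762800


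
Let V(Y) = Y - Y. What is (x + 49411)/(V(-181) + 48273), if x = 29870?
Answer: 26427/16091 ≈ 1.6423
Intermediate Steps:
V(Y) = 0
(x + 49411)/(V(-181) + 48273) = (29870 + 49411)/(0 + 48273) = 79281/48273 = 79281*(1/48273) = 26427/16091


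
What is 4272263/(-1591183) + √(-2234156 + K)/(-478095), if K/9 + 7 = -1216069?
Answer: -4272263/1591183 - 2*I*√3294710/478095 ≈ -2.685 - 0.0075932*I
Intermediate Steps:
K = -10944684 (K = -63 + 9*(-1216069) = -63 - 10944621 = -10944684)
4272263/(-1591183) + √(-2234156 + K)/(-478095) = 4272263/(-1591183) + √(-2234156 - 10944684)/(-478095) = 4272263*(-1/1591183) + √(-13178840)*(-1/478095) = -4272263/1591183 + (2*I*√3294710)*(-1/478095) = -4272263/1591183 - 2*I*√3294710/478095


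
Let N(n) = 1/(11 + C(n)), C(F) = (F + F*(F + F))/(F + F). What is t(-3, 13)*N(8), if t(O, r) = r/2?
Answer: 1/3 ≈ 0.33333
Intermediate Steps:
C(F) = (F + 2*F**2)/(2*F) (C(F) = (F + F*(2*F))/((2*F)) = (F + 2*F**2)*(1/(2*F)) = (F + 2*F**2)/(2*F))
N(n) = 1/(23/2 + n) (N(n) = 1/(11 + (1/2 + n)) = 1/(23/2 + n))
t(O, r) = r/2 (t(O, r) = r*(1/2) = r/2)
t(-3, 13)*N(8) = ((1/2)*13)*(2/(23 + 2*8)) = 13*(2/(23 + 16))/2 = 13*(2/39)/2 = 13*(2*(1/39))/2 = (13/2)*(2/39) = 1/3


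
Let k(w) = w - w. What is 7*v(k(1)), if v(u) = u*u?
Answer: 0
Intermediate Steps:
k(w) = 0
v(u) = u²
7*v(k(1)) = 7*0² = 7*0 = 0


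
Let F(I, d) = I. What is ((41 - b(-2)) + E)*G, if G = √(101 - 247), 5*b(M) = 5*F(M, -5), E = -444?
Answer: -401*I*√146 ≈ -4845.3*I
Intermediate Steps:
b(M) = M (b(M) = (5*M)/5 = M)
G = I*√146 (G = √(-146) = I*√146 ≈ 12.083*I)
((41 - b(-2)) + E)*G = ((41 - 1*(-2)) - 444)*(I*√146) = ((41 + 2) - 444)*(I*√146) = (43 - 444)*(I*√146) = -401*I*√146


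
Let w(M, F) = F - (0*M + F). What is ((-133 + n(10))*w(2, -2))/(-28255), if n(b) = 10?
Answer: 0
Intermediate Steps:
w(M, F) = 0 (w(M, F) = F - (0 + F) = F - F = 0)
((-133 + n(10))*w(2, -2))/(-28255) = ((-133 + 10)*0)/(-28255) = -123*0*(-1/28255) = 0*(-1/28255) = 0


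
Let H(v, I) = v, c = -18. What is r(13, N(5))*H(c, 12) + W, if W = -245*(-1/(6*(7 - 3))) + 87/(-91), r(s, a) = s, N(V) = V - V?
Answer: -490849/2184 ≈ -224.75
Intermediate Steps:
N(V) = 0
W = 20207/2184 (W = -245/((-6*4)) + 87*(-1/91) = -245/(-24) - 87/91 = -245*(-1/24) - 87/91 = 245/24 - 87/91 = 20207/2184 ≈ 9.2523)
r(13, N(5))*H(c, 12) + W = 13*(-18) + 20207/2184 = -234 + 20207/2184 = -490849/2184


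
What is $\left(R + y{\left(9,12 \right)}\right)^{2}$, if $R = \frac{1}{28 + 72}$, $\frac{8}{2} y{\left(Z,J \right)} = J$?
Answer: $\frac{90601}{10000} \approx 9.0601$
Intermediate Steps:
$y{\left(Z,J \right)} = \frac{J}{4}$
$R = \frac{1}{100} \approx 0.01$
$\left(R + y{\left(9,12 \right)}\right)^{2} = \left(\frac{1}{100} + \frac{1}{4} \cdot 12\right)^{2} = \left(\frac{1}{100} + 3\right)^{2} = \left(\frac{301}{100}\right)^{2} = \frac{90601}{10000}$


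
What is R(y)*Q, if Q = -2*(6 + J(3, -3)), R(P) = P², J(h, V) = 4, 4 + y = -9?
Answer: -3380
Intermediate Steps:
y = -13 (y = -4 - 9 = -13)
Q = -20 (Q = -2*(6 + 4) = -2*10 = -20)
R(y)*Q = (-13)²*(-20) = 169*(-20) = -3380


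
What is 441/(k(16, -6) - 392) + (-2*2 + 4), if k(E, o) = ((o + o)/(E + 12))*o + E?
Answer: -3087/2614 ≈ -1.1809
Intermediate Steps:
k(E, o) = E + 2*o²/(12 + E) (k(E, o) = ((2*o)/(12 + E))*o + E = (2*o/(12 + E))*o + E = 2*o²/(12 + E) + E = E + 2*o²/(12 + E))
441/(k(16, -6) - 392) + (-2*2 + 4) = 441/((16² + 2*(-6)² + 12*16)/(12 + 16) - 392) + (-2*2 + 4) = 441/((256 + 2*36 + 192)/28 - 392) + (-4 + 4) = 441/((256 + 72 + 192)/28 - 392) + 0 = 441/((1/28)*520 - 392) + 0 = 441/(130/7 - 392) + 0 = 441/(-2614/7) + 0 = 441*(-7/2614) + 0 = -3087/2614 + 0 = -3087/2614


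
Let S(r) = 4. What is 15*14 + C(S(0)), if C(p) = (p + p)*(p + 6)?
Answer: 290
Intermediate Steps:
C(p) = 2*p*(6 + p) (C(p) = (2*p)*(6 + p) = 2*p*(6 + p))
15*14 + C(S(0)) = 15*14 + 2*4*(6 + 4) = 210 + 2*4*10 = 210 + 80 = 290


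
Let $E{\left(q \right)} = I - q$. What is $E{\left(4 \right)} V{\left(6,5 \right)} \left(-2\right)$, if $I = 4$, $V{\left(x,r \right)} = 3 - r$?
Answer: $0$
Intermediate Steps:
$E{\left(q \right)} = 4 - q$
$E{\left(4 \right)} V{\left(6,5 \right)} \left(-2\right) = \left(4 - 4\right) \left(3 - 5\right) \left(-2\right) = 0 \left(-2\right) \left(-2\right) = 0 \left(-2\right) = 0$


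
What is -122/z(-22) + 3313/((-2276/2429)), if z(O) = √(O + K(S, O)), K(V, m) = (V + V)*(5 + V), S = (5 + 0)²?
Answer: -8047277/2276 - 61*√1478/739 ≈ -3538.9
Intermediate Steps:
S = 25 (S = 5² = 25)
K(V, m) = 2*V*(5 + V) (K(V, m) = (2*V)*(5 + V) = 2*V*(5 + V))
z(O) = √(1500 + O) (z(O) = √(O + 2*25*(5 + 25)) = √(O + 2*25*30) = √(O + 1500) = √(1500 + O))
-122/z(-22) + 3313/((-2276/2429)) = -122/√(1500 - 22) + 3313/((-2276/2429)) = -122*√1478/1478 + 3313/((-2276*1/2429)) = -61*√1478/739 + 3313/(-2276/2429) = -61*√1478/739 + 3313*(-2429/2276) = -61*√1478/739 - 8047277/2276 = -8047277/2276 - 61*√1478/739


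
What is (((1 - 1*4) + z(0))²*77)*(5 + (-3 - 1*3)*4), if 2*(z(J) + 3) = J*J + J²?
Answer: -52668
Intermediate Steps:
z(J) = -3 + J² (z(J) = -3 + (J*J + J²)/2 = -3 + (J² + J²)/2 = -3 + (2*J²)/2 = -3 + J²)
(((1 - 1*4) + z(0))²*77)*(5 + (-3 - 1*3)*4) = (((1 - 1*4) + (-3 + 0²))²*77)*(5 + (-3 - 1*3)*4) = (((1 - 4) + (-3 + 0))²*77)*(5 + (-3 - 3)*4) = ((-3 - 3)²*77)*(5 - 6*4) = ((-6)²*77)*(5 - 24) = (36*77)*(-19) = 2772*(-19) = -52668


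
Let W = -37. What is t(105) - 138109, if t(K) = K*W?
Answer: -141994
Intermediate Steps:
t(K) = -37*K (t(K) = K*(-37) = -37*K)
t(105) - 138109 = -37*105 - 138109 = -3885 - 138109 = -141994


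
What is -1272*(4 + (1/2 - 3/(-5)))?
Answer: -32436/5 ≈ -6487.2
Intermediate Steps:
-1272*(4 + (1/2 - 3/(-5))) = -1272*(4 + (1*(1/2) - 3*(-1/5))) = -1272*(4 + (1/2 + 3/5)) = -1272*(4 + 11/10) = -1272*51/10 = -636*51/5 = -32436/5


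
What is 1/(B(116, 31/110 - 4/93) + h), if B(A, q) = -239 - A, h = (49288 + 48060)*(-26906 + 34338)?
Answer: 1/723489981 ≈ 1.3822e-9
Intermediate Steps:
h = 723490336 (h = 97348*7432 = 723490336)
1/(B(116, 31/110 - 4/93) + h) = 1/((-239 - 1*116) + 723490336) = 1/((-239 - 116) + 723490336) = 1/(-355 + 723490336) = 1/723489981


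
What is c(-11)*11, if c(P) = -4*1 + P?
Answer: -165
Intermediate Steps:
c(P) = -4 + P
c(-11)*11 = (-4 - 11)*11 = -15*11 = -165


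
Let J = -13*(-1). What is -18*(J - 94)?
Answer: 1458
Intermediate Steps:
J = 13
-18*(J - 94) = -18*(13 - 94) = -18*(-81) = 1458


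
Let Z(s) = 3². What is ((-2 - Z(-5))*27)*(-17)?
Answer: 5049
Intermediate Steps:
Z(s) = 9
((-2 - Z(-5))*27)*(-17) = ((-2 - 1*9)*27)*(-17) = ((-2 - 9)*27)*(-17) = -11*27*(-17) = -297*(-17) = 5049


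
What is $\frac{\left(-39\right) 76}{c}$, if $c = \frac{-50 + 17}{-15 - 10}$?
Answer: $- \frac{24700}{11} \approx -2245.5$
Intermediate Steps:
$c = \frac{33}{25}$ ($c = - \frac{33}{-25} = \left(-33\right) \left(- \frac{1}{25}\right) = \frac{33}{25} \approx 1.32$)
$\frac{\left(-39\right) 76}{c} = \frac{\left(-39\right) 76}{\frac{33}{25}} = \left(-2964\right) \frac{25}{33} = - \frac{24700}{11}$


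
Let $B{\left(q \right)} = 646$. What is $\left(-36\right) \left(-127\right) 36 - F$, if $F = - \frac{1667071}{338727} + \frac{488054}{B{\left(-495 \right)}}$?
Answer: $\frac{17925696596336}{109408821} \approx 1.6384 \cdot 10^{5}$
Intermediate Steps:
$F = \frac{82120069696}{109408821}$ ($F = - \frac{1667071}{338727} + \frac{488054}{646} = \left(-1667071\right) \frac{1}{338727} + 488054 \cdot \frac{1}{646} = - \frac{1667071}{338727} + \frac{244027}{323} = \frac{82120069696}{109408821} \approx 750.58$)
$\left(-36\right) \left(-127\right) 36 - F = \left(-36\right) \left(-127\right) 36 - \frac{82120069696}{109408821} = 4572 \cdot 36 - \frac{82120069696}{109408821} = 164592 - \frac{82120069696}{109408821} = \frac{17925696596336}{109408821}$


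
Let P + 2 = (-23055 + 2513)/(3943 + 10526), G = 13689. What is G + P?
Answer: 198016661/14469 ≈ 13686.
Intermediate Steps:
P = -49480/14469 (P = -2 + (-23055 + 2513)/(3943 + 10526) = -2 - 20542/14469 = -49480/14469 ≈ -3.4197)
G + P = 13689 - 49480/14469 = 198016661/14469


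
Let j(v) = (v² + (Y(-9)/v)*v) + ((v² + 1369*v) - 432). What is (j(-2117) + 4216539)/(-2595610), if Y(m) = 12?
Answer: -5140662/1297805 ≈ -3.9610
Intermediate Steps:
j(v) = -420 + 2*v² + 1369*v (j(v) = (v² + (12/v)*v) + ((v² + 1369*v) - 432) = (v² + 12) + (-432 + v² + 1369*v) = (12 + v²) + (-432 + v² + 1369*v) = -420 + 2*v² + 1369*v)
(j(-2117) + 4216539)/(-2595610) = ((-420 + 2*(-2117)² + 1369*(-2117)) + 4216539)/(-2595610) = ((-420 + 2*4481689 - 2898173) + 4216539)*(-1/2595610) = ((-420 + 8963378 - 2898173) + 4216539)*(-1/2595610) = (6064785 + 4216539)*(-1/2595610) = 10281324*(-1/2595610) = -5140662/1297805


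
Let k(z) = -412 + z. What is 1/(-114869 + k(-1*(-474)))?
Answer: -1/114807 ≈ -8.7103e-6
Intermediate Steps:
1/(-114869 + k(-1*(-474))) = 1/(-114869 + (-412 - 1*(-474))) = 1/(-114869 + (-412 + 474)) = 1/(-114869 + 62) = 1/(-114807) = -1/114807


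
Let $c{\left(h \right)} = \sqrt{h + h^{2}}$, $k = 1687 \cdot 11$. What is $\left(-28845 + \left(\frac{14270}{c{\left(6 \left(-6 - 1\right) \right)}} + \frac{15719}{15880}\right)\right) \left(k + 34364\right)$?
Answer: $- \frac{24240087305401}{15880} + \frac{377591335 \sqrt{1722}}{861} \approx -1.5083 \cdot 10^{9}$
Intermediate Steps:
$k = 18557$
$\left(-28845 + \left(\frac{14270}{c{\left(6 \left(-6 - 1\right) \right)}} + \frac{15719}{15880}\right)\right) \left(k + 34364\right) = \left(-28845 + \left(\frac{14270}{\sqrt{6 \left(-6 - 1\right) \left(1 + 6 \left(-6 - 1\right)\right)}} + \frac{15719}{15880}\right)\right) \left(18557 + 34364\right) = \left(-28845 + \left(\frac{14270}{\sqrt{6 \left(-7\right) \left(1 + 6 \left(-7\right)\right)}} + 15719 \cdot \frac{1}{15880}\right)\right) 52921 = \left(-28845 + \left(\frac{14270}{\sqrt{- 42 \left(1 - 42\right)}} + \frac{15719}{15880}\right)\right) 52921 = \left(-28845 + \left(\frac{14270}{\sqrt{\left(-42\right) \left(-41\right)}} + \frac{15719}{15880}\right)\right) 52921 = \left(-28845 + \left(\frac{14270}{\sqrt{1722}} + \frac{15719}{15880}\right)\right) 52921 = \left(-28845 + \left(14270 \frac{\sqrt{1722}}{1722} + \frac{15719}{15880}\right)\right) 52921 = \left(-28845 + \left(\frac{7135 \sqrt{1722}}{861} + \frac{15719}{15880}\right)\right) 52921 = \left(-28845 + \left(\frac{15719}{15880} + \frac{7135 \sqrt{1722}}{861}\right)\right) 52921 = \left(- \frac{458042881}{15880} + \frac{7135 \sqrt{1722}}{861}\right) 52921 = - \frac{24240087305401}{15880} + \frac{377591335 \sqrt{1722}}{861}$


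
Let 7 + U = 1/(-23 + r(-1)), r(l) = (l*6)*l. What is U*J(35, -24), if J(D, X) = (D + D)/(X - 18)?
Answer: 200/17 ≈ 11.765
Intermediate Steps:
J(D, X) = 2*D/(-18 + X) (J(D, X) = (2*D)/(-18 + X) = 2*D/(-18 + X))
r(l) = 6*l**2 (r(l) = (6*l)*l = 6*l**2)
U = -120/17 (U = -7 + 1/(-23 + 6*(-1)**2) = -7 + 1/(-23 + 6*1) = -7 + 1/(-23 + 6) = -7 + 1/(-17) = -7 - 1/17 = -120/17 ≈ -7.0588)
U*J(35, -24) = -240*35/(17*(-18 - 24)) = -240*35/(17*(-42)) = -240*35*(-1)/(17*42) = -120/17*(-5/3) = 200/17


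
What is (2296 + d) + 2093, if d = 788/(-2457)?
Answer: 10782985/2457 ≈ 4388.7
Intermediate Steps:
d = -788/2457 (d = 788*(-1/2457) = -788/2457 ≈ -0.32072)
(2296 + d) + 2093 = (2296 - 788/2457) + 2093 = 5640484/2457 + 2093 = 10782985/2457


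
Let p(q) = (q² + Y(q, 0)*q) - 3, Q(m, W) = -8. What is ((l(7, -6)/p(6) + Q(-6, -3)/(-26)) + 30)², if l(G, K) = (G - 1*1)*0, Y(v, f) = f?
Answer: 155236/169 ≈ 918.56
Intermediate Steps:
l(G, K) = 0 (l(G, K) = (G - 1)*0 = (-1 + G)*0 = 0)
p(q) = -3 + q² (p(q) = (q² + 0*q) - 3 = (q² + 0) - 3 = q² - 3 = -3 + q²)
((l(7, -6)/p(6) + Q(-6, -3)/(-26)) + 30)² = ((0/(-3 + 6²) - 8/(-26)) + 30)² = ((0/(-3 + 36) - 8*(-1/26)) + 30)² = ((0/33 + 4/13) + 30)² = ((0*(1/33) + 4/13) + 30)² = ((0 + 4/13) + 30)² = (4/13 + 30)² = (394/13)² = 155236/169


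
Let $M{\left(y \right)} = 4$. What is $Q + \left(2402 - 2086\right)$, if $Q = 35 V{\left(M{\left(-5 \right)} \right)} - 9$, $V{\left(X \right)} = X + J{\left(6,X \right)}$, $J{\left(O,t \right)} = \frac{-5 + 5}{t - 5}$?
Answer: $447$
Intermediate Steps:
$J{\left(O,t \right)} = 0$ ($J{\left(O,t \right)} = \frac{0}{-5 + t} = 0$)
$V{\left(X \right)} = X$ ($V{\left(X \right)} = X + 0 = X$)
$Q = 131$ ($Q = 35 \cdot 4 - 9 = 140 - 9 = 131$)
$Q + \left(2402 - 2086\right) = 131 + \left(2402 - 2086\right) = 131 + 316 = 447$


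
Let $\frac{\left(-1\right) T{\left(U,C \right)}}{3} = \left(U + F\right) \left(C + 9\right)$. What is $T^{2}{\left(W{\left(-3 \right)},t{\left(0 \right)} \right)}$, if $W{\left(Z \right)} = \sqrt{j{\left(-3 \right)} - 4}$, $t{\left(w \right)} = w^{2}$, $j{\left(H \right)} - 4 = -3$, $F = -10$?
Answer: $70713 - 14580 i \sqrt{3} \approx 70713.0 - 25253.0 i$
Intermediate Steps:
$j{\left(H \right)} = 1$ ($j{\left(H \right)} = 4 - 3 = 1$)
$W{\left(Z \right)} = i \sqrt{3}$ ($W{\left(Z \right)} = \sqrt{1 - 4} = \sqrt{-3} = i \sqrt{3}$)
$T{\left(U,C \right)} = - 3 \left(-10 + U\right) \left(9 + C\right)$ ($T{\left(U,C \right)} = - 3 \left(U - 10\right) \left(C + 9\right) = - 3 \left(-10 + U\right) \left(9 + C\right)$)
$T^{2}{\left(W{\left(-3 \right)},t{\left(0 \right)} \right)} = \left(270 - 27 i \sqrt{3} + 30 \cdot 0^{2} - 3 \cdot 0^{2} i \sqrt{3}\right)^{2} = \left(270 - 27 i \sqrt{3} + 30 \cdot 0 - 0 i \sqrt{3}\right)^{2} = \left(270 - 27 i \sqrt{3} + 0 + 0\right)^{2} = \left(270 - 27 i \sqrt{3}\right)^{2}$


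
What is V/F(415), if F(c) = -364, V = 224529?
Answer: -224529/364 ≈ -616.84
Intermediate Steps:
V/F(415) = 224529/(-364) = 224529*(-1/364) = -224529/364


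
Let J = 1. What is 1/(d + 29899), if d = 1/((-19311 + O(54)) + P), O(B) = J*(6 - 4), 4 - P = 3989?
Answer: 23294/696467305 ≈ 3.3446e-5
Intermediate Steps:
P = -3985 (P = 4 - 1*3989 = 4 - 3989 = -3985)
O(B) = 2 (O(B) = 1*(6 - 4) = 1*2 = 2)
d = -1/23294 (d = 1/((-19311 + 2) - 3985) = 1/(-19309 - 3985) = 1/(-23294) = -1/23294 ≈ -4.2929e-5)
1/(d + 29899) = 1/(-1/23294 + 29899) = 1/(696467305/23294) = 23294/696467305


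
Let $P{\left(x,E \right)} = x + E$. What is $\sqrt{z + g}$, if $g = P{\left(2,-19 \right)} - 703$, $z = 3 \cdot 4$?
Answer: $2 i \sqrt{177} \approx 26.608 i$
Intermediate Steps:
$P{\left(x,E \right)} = E + x$
$z = 12$
$g = -720$ ($g = \left(-19 + 2\right) - 703 = -17 - 703 = -720$)
$\sqrt{z + g} = \sqrt{12 - 720} = \sqrt{-708} = 2 i \sqrt{177}$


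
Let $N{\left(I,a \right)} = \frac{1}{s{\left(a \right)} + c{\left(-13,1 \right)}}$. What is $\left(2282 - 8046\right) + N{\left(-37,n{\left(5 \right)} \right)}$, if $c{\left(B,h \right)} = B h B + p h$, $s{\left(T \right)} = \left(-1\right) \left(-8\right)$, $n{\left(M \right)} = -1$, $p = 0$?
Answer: $- \frac{1020227}{177} \approx -5764.0$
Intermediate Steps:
$s{\left(T \right)} = 8$
$c{\left(B,h \right)} = h B^{2}$ ($c{\left(B,h \right)} = B h B + 0 h = h B^{2} + 0 = h B^{2}$)
$N{\left(I,a \right)} = \frac{1}{177}$ ($N{\left(I,a \right)} = \frac{1}{8 + 1 \left(-13\right)^{2}} = \frac{1}{8 + 1 \cdot 169} = \frac{1}{8 + 169} = \frac{1}{177}$)
$\left(2282 - 8046\right) + N{\left(-37,n{\left(5 \right)} \right)} = \left(2282 - 8046\right) + \frac{1}{177} = -5764 + \frac{1}{177} = - \frac{1020227}{177}$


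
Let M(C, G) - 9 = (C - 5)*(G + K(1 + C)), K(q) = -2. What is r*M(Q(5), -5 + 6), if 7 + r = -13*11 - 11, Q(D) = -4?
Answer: -2898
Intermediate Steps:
M(C, G) = 9 + (-5 + C)*(-2 + G) (M(C, G) = 9 + (C - 5)*(G - 2) = 9 + (-5 + C)*(-2 + G))
r = -161 (r = -7 + (-13*11 - 11) = -7 + (-143 - 11) = -7 - 154 = -161)
r*M(Q(5), -5 + 6) = -161*(19 - 5*(-5 + 6) - 2*(-4) - 4*(-5 + 6)) = -161*(19 - 5*1 + 8 - 4*1) = -161*(19 - 5 + 8 - 4) = -161*18 = -2898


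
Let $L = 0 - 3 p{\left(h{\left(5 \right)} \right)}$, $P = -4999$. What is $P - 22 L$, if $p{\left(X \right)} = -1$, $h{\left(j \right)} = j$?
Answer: $-5065$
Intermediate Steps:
$L = 3$ ($L = 0 - -3 = 0 + 3 = 3$)
$P - 22 L = -4999 - 66 = -5065$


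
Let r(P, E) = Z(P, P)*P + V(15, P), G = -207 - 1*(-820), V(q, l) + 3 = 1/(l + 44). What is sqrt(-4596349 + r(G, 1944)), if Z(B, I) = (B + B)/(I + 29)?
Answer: I*sqrt(2523239317907030)/23433 ≈ 2143.6*I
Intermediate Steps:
V(q, l) = -3 + 1/(44 + l) (V(q, l) = -3 + 1/(l + 44) = -3 + 1/(44 + l))
G = 613 (G = -207 + 820 = 613)
Z(B, I) = 2*B/(29 + I) (Z(B, I) = (2*B)/(29 + I) = 2*B/(29 + I))
r(P, E) = (-131 - 3*P)/(44 + P) + 2*P**2/(29 + P) (r(P, E) = (2*P/(29 + P))*P + (-131 - 3*P)/(44 + P) = 2*P**2/(29 + P) + (-131 - 3*P)/(44 + P) = (-131 - 3*P)/(44 + P) + 2*P**2/(29 + P))
sqrt(-4596349 + r(G, 1944)) = sqrt(-4596349 + (-3799 - 218*613 + 2*613**3 + 85*613**2)/(1276 + 613**2 + 73*613)) = sqrt(-4596349 + (-3799 - 133634 + 2*230346397 + 85*375769)/(1276 + 375769 + 44749)) = sqrt(-4596349 + (-3799 - 133634 + 460692794 + 31940365)/421794) = sqrt(-4596349 + (1/421794)*492495726) = sqrt(-4596349 + 82082621/70299) = sqrt(-323036655730/70299) = I*sqrt(2523239317907030)/23433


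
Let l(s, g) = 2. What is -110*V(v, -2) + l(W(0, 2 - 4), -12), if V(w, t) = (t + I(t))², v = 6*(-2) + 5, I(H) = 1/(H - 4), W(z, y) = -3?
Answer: -9259/18 ≈ -514.39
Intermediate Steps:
I(H) = 1/(-4 + H)
v = -7 (v = -12 + 5 = -7)
V(w, t) = (t + 1/(-4 + t))²
-110*V(v, -2) + l(W(0, 2 - 4), -12) = -110*(-2 + 1/(-4 - 2))² + 2 = -110*(-2 + 1/(-6))² + 2 = -110*(-2 - ⅙)² + 2 = -110*(-13/6)² + 2 = -110*169/36 + 2 = -9295/18 + 2 = -9259/18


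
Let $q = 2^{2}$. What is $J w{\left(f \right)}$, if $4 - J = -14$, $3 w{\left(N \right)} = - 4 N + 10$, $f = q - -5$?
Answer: $-156$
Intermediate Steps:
$q = 4$
$f = 9$ ($f = 4 - -5 = 4 + 5 = 9$)
$w{\left(N \right)} = \frac{10}{3} - \frac{4 N}{3}$ ($w{\left(N \right)} = \frac{- 4 N + 10}{3} = \frac{10 - 4 N}{3} = \frac{10}{3} - \frac{4 N}{3}$)
$J = 18$ ($J = 4 - -14 = 4 + 14 = 18$)
$J w{\left(f \right)} = 18 \left(\frac{10}{3} - 12\right) = 18 \left(- \frac{26}{3}\right) = -156$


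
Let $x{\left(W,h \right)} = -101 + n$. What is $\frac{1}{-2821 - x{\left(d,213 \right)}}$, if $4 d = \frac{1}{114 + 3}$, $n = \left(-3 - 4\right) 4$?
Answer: $- \frac{1}{2692} \approx -0.00037147$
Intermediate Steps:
$n = -28$ ($n = \left(-7\right) 4 = -28$)
$d = \frac{1}{468}$ ($d = \frac{1}{4 \left(114 + 3\right)} = \frac{1}{4 \cdot 117} = \frac{1}{4} \cdot \frac{1}{117} = \frac{1}{468} \approx 0.0021368$)
$x{\left(W,h \right)} = -129$ ($x{\left(W,h \right)} = -101 - 28 = -129$)
$\frac{1}{-2821 - x{\left(d,213 \right)}} = \frac{1}{-2821 - -129} = \frac{1}{-2821 + 129} = \frac{1}{-2692} = - \frac{1}{2692}$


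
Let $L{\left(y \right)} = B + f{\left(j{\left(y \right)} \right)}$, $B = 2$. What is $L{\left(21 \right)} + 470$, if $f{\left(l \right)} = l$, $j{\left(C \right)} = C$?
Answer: $493$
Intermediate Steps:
$L{\left(y \right)} = 2 + y$
$L{\left(21 \right)} + 470 = \left(2 + 21\right) + 470 = 23 + 470 = 493$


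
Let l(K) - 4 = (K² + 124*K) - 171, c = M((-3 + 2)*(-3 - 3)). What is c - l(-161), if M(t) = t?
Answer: -5784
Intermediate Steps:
c = 6 (c = (-3 + 2)*(-3 - 3) = -1*(-6) = 6)
l(K) = -167 + K² + 124*K (l(K) = 4 + ((K² + 124*K) - 171) = 4 + (-171 + K² + 124*K) = -167 + K² + 124*K)
c - l(-161) = 6 - (-167 + (-161)² + 124*(-161)) = 6 - (-167 + 25921 - 19964) = 6 - 1*5790 = 6 - 5790 = -5784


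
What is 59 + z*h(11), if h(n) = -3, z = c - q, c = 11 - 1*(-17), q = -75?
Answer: -250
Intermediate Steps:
c = 28 (c = 11 + 17 = 28)
z = 103 (z = 28 - 1*(-75) = 28 + 75 = 103)
59 + z*h(11) = 59 + 103*(-3) = 59 - 309 = -250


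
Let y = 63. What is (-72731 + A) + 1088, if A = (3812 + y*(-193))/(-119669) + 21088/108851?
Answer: -933224756564948/13026090319 ≈ -71643.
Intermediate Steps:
A = 3432159169/13026090319 (A = (3812 + 63*(-193))/(-119669) + 21088/108851 = (3812 - 12159)*(-1/119669) + 21088*(1/108851) = -8347*(-1/119669) + 21088/108851 = 8347/119669 + 21088/108851 = 3432159169/13026090319 ≈ 0.26348)
(-72731 + A) + 1088 = (-72731 + 3432159169/13026090319) + 1088 = -947397142832020/13026090319 + 1088 = -933224756564948/13026090319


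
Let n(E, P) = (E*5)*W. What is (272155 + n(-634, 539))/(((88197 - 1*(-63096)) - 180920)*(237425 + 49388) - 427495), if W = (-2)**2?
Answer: -259475/8497836246 ≈ -3.0534e-5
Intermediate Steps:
W = 4
n(E, P) = 20*E (n(E, P) = (E*5)*4 = (5*E)*4 = 20*E)
(272155 + n(-634, 539))/(((88197 - 1*(-63096)) - 180920)*(237425 + 49388) - 427495) = (272155 + 20*(-634))/(((88197 - 1*(-63096)) - 180920)*(237425 + 49388) - 427495) = (272155 - 12680)/(((88197 + 63096) - 180920)*286813 - 427495) = 259475/((151293 - 180920)*286813 - 427495) = 259475/(-29627*286813 - 427495) = 259475/(-8497408751 - 427495) = 259475/(-8497836246) = 259475*(-1/8497836246) = -259475/8497836246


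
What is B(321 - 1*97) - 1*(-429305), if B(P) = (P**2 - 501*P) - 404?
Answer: 366853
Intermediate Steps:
B(P) = -404 + P**2 - 501*P
B(321 - 1*97) - 1*(-429305) = (-404 + (321 - 1*97)**2 - 501*(321 - 1*97)) - 1*(-429305) = (-404 + (321 - 97)**2 - 501*(321 - 97)) + 429305 = (-404 + 224**2 - 501*224) + 429305 = (-404 + 50176 - 112224) + 429305 = -62452 + 429305 = 366853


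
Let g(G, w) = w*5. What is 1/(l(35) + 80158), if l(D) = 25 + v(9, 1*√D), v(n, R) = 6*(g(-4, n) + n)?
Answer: 1/80507 ≈ 1.2421e-5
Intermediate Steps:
g(G, w) = 5*w
v(n, R) = 36*n (v(n, R) = 6*(5*n + n) = 6*(6*n) = 36*n)
l(D) = 349 (l(D) = 25 + 36*9 = 25 + 324 = 349)
1/(l(35) + 80158) = 1/(349 + 80158) = 1/80507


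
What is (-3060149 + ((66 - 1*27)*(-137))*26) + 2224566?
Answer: -974501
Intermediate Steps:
(-3060149 + ((66 - 1*27)*(-137))*26) + 2224566 = (-3060149 + ((66 - 27)*(-137))*26) + 2224566 = (-3060149 + (39*(-137))*26) + 2224566 = (-3060149 - 5343*26) + 2224566 = (-3060149 - 138918) + 2224566 = -3199067 + 2224566 = -974501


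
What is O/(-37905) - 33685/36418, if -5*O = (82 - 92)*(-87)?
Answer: -423497731/460141430 ≈ -0.92036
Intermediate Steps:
O = -174 (O = -(82 - 92)*(-87)/5 = -(-2)*(-87) = -⅕*870 = -174)
O/(-37905) - 33685/36418 = -174/(-37905) - 33685/36418 = -174*(-1/37905) - 33685*1/36418 = 58/12635 - 33685/36418 = -423497731/460141430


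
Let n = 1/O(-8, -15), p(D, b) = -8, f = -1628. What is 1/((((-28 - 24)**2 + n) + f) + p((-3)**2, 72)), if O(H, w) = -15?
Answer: 15/16019 ≈ 0.00093639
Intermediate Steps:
n = -1/15 (n = 1/(-15) = -1/15 ≈ -0.066667)
1/((((-28 - 24)**2 + n) + f) + p((-3)**2, 72)) = 1/((((-28 - 24)**2 - 1/15) - 1628) - 8) = 1/((((-52)**2 - 1/15) - 1628) - 8) = 1/(((2704 - 1/15) - 1628) - 8) = 1/((40559/15 - 1628) - 8) = 1/(16139/15 - 8) = 1/(16019/15) = 15/16019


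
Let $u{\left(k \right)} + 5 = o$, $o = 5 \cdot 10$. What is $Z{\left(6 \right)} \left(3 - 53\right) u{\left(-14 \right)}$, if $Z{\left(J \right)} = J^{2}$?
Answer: $-81000$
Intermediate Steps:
$o = 50$
$u{\left(k \right)} = 45$ ($u{\left(k \right)} = -5 + 50 = 45$)
$Z{\left(6 \right)} \left(3 - 53\right) u{\left(-14 \right)} = 6^{2} \left(3 - 53\right) 45 = 36 \left(-50\right) 45 = \left(-1800\right) 45 = -81000$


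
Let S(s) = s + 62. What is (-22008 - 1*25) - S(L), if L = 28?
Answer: -22123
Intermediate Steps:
S(s) = 62 + s
(-22008 - 1*25) - S(L) = (-22008 - 1*25) - (62 + 28) = (-22008 - 25) - 1*90 = -22033 - 90 = -22123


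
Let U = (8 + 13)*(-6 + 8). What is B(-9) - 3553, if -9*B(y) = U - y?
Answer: -10676/3 ≈ -3558.7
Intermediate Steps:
U = 42 (U = 21*2 = 42)
B(y) = -14/3 + y/9 (B(y) = -(42 - y)/9 = -14/3 + y/9)
B(-9) - 3553 = (-14/3 + (1/9)*(-9)) - 3553 = (-14/3 - 1) - 3553 = -17/3 - 3553 = -10676/3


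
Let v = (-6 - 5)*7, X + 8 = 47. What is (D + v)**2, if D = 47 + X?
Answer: 81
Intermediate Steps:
X = 39 (X = -8 + 47 = 39)
v = -77 (v = -11*7 = -77)
D = 86 (D = 47 + 39 = 86)
(D + v)**2 = (86 - 77)**2 = 9**2 = 81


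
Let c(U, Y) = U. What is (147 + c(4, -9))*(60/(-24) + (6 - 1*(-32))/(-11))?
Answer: -19781/22 ≈ -899.14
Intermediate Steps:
(147 + c(4, -9))*(60/(-24) + (6 - 1*(-32))/(-11)) = (147 + 4)*(60/(-24) + (6 - 1*(-32))/(-11)) = 151*(60*(-1/24) + (6 + 32)*(-1/11)) = 151*(-5/2 + 38*(-1/11)) = 151*(-5/2 - 38/11) = 151*(-131/22) = -19781/22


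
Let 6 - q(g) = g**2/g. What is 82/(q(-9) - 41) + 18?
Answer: 193/13 ≈ 14.846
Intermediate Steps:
q(g) = 6 - g (q(g) = 6 - g**2/g = 6 - g)
82/(q(-9) - 41) + 18 = 82/((6 - 1*(-9)) - 41) + 18 = 82/((6 + 9) - 41) + 18 = 82/(15 - 41) + 18 = 82/(-26) + 18 = 82*(-1/26) + 18 = -41/13 + 18 = 193/13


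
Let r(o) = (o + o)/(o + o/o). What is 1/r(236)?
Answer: 237/472 ≈ 0.50212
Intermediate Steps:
r(o) = 2*o/(1 + o) (r(o) = (2*o)/(o + 1) = (2*o)/(1 + o) = 2*o/(1 + o))
1/r(236) = 1/(2*236/(1 + 236)) = 1/(2*236/237) = 1/(2*236*(1/237)) = 1/(472/237) = 237/472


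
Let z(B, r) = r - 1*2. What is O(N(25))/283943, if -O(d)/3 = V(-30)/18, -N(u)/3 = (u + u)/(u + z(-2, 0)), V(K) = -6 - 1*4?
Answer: 5/851829 ≈ 5.8697e-6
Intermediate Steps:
z(B, r) = -2 + r (z(B, r) = r - 2 = -2 + r)
V(K) = -10 (V(K) = -6 - 4 = -10)
N(u) = -6*u/(-2 + u) (N(u) = -3*(u + u)/(u + (-2 + 0)) = -3*2*u/(u - 2) = -3*2*u/(-2 + u) = -6*u/(-2 + u))
O(d) = 5/3 (O(d) = -(-30)/18 = -3*(-5/9) = 5/3)
O(N(25))/283943 = (5/3)/283943 = (5/3)*(1/283943) = 5/851829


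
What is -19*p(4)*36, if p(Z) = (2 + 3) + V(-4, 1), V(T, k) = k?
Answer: -4104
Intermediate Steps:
p(Z) = 6 (p(Z) = (2 + 3) + 1 = 5 + 1 = 6)
-19*p(4)*36 = -19*6*36 = -114*36 = -4104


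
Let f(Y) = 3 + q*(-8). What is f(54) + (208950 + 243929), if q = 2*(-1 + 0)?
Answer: 452898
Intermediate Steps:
q = -2 (q = 2*(-1) = -2)
f(Y) = 19 (f(Y) = 3 - 2*(-8) = 3 + 16 = 19)
f(54) + (208950 + 243929) = 19 + (208950 + 243929) = 19 + 452879 = 452898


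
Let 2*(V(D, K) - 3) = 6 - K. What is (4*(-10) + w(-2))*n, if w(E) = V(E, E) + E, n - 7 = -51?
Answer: 1540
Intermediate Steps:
n = -44 (n = 7 - 51 = -44)
V(D, K) = 6 - K/2 (V(D, K) = 3 + (6 - K)/2 = 3 + (3 - K/2) = 6 - K/2)
w(E) = 6 + E/2 (w(E) = (6 - E/2) + E = 6 + E/2)
(4*(-10) + w(-2))*n = (4*(-10) + (6 + (½)*(-2)))*(-44) = (-40 + (6 - 1))*(-44) = (-40 + 5)*(-44) = -35*(-44) = 1540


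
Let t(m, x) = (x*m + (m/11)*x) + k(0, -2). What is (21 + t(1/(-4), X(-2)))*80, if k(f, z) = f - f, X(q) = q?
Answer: 18960/11 ≈ 1723.6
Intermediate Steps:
k(f, z) = 0
t(m, x) = 12*m*x/11 (t(m, x) = (x*m + (m/11)*x) + 0 = (m*x + (m*(1/11))*x) + 0 = (m*x + (m/11)*x) + 0 = (m*x + m*x/11) + 0 = 12*m*x/11 + 0 = 12*m*x/11)
(21 + t(1/(-4), X(-2)))*80 = (21 + (12/11)*(-2)/(-4))*80 = (21 + (12/11)*(-¼)*(-2))*80 = (21 + 6/11)*80 = (237/11)*80 = 18960/11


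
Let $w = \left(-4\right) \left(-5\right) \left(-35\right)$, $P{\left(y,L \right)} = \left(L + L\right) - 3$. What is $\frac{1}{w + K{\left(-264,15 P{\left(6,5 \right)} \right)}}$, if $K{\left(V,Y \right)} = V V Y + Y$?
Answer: $\frac{1}{7317485} \approx 1.3666 \cdot 10^{-7}$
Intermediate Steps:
$P{\left(y,L \right)} = -3 + 2 L$ ($P{\left(y,L \right)} = 2 L - 3 = -3 + 2 L$)
$w = -700$ ($w = 20 \left(-35\right) = -700$)
$K{\left(V,Y \right)} = Y + Y V^{2}$ ($K{\left(V,Y \right)} = V^{2} Y + Y = Y V^{2} + Y = Y + Y V^{2}$)
$\frac{1}{w + K{\left(-264,15 P{\left(6,5 \right)} \right)}} = \frac{1}{-700 + 15 \left(-3 + 2 \cdot 5\right) \left(1 + \left(-264\right)^{2}\right)} = \frac{1}{-700 + 15 \left(-3 + 10\right) \left(1 + 69696\right)} = \frac{1}{-700 + 15 \cdot 7 \cdot 69697} = \frac{1}{-700 + 105 \cdot 69697} = \frac{1}{-700 + 7318185} = \frac{1}{7317485}$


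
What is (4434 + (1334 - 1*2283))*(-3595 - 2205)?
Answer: -20213000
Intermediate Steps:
(4434 + (1334 - 1*2283))*(-3595 - 2205) = (4434 + (1334 - 2283))*(-5800) = (4434 - 949)*(-5800) = 3485*(-5800) = -20213000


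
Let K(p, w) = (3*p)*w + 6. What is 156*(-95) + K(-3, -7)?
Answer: -14751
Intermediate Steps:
K(p, w) = 6 + 3*p*w (K(p, w) = 3*p*w + 6 = 6 + 3*p*w)
156*(-95) + K(-3, -7) = 156*(-95) + (6 + 3*(-3)*(-7)) = -14820 + (6 + 63) = -14820 + 69 = -14751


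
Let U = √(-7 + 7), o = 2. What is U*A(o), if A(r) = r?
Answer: 0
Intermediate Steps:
U = 0 (U = √0 = 0)
U*A(o) = 0*2 = 0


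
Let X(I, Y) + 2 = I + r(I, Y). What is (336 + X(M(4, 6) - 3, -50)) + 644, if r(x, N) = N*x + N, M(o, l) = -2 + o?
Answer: 977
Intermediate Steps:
r(x, N) = N + N*x
X(I, Y) = -2 + I + Y*(1 + I) (X(I, Y) = -2 + (I + Y*(1 + I)) = -2 + I + Y*(1 + I))
(336 + X(M(4, 6) - 3, -50)) + 644 = (336 + (-2 + ((-2 + 4) - 3) - 50*(1 + ((-2 + 4) - 3)))) + 644 = (336 + (-2 + (2 - 3) - 50*(1 + (2 - 3)))) + 644 = (336 + (-2 - 1 - 50*(1 - 1))) + 644 = (336 + (-2 - 1 - 50*0)) + 644 = (336 + (-2 - 1 + 0)) + 644 = (336 - 3) + 644 = 333 + 644 = 977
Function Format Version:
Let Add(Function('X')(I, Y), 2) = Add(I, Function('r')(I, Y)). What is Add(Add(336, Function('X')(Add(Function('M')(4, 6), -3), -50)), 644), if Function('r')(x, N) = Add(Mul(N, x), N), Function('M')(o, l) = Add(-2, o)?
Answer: 977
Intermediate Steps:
Function('r')(x, N) = Add(N, Mul(N, x))
Function('X')(I, Y) = Add(-2, I, Mul(Y, Add(1, I))) (Function('X')(I, Y) = Add(-2, Add(I, Mul(Y, Add(1, I)))) = Add(-2, I, Mul(Y, Add(1, I))))
Add(Add(336, Function('X')(Add(Function('M')(4, 6), -3), -50)), 644) = Add(Add(336, Add(-2, Add(Add(-2, 4), -3), Mul(-50, Add(1, Add(Add(-2, 4), -3))))), 644) = Add(Add(336, Add(-2, Add(2, -3), Mul(-50, Add(1, Add(2, -3))))), 644) = Add(Add(336, Add(-2, -1, Mul(-50, Add(1, -1)))), 644) = Add(Add(336, Add(-2, -1, Mul(-50, 0))), 644) = Add(Add(336, Add(-2, -1, 0)), 644) = Add(Add(336, -3), 644) = Add(333, 644) = 977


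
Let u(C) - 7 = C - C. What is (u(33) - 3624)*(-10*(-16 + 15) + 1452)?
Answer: -5288054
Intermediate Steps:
u(C) = 7 (u(C) = 7 + (C - C) = 7 + 0 = 7)
(u(33) - 3624)*(-10*(-16 + 15) + 1452) = (7 - 3624)*(-10*(-16 + 15) + 1452) = -3617*(-10*(-1) + 1452) = -3617*(10 + 1452) = -3617*1462 = -5288054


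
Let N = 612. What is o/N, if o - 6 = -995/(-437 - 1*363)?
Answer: 1159/97920 ≈ 0.011836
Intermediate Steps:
o = 1159/160 (o = 6 - 995/(-437 - 1*363) = 6 - 995/(-437 - 363) = 6 - 995/(-800) = 6 - 995*(-1/800) = 6 + 199/160 = 1159/160 ≈ 7.2438)
o/N = (1159/160)/612 = (1159/160)*(1/612) = 1159/97920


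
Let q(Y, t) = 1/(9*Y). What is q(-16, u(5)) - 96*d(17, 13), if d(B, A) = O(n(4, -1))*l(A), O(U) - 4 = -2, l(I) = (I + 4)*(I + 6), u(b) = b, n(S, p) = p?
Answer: -8930305/144 ≈ -62016.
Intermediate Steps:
q(Y, t) = 1/(9*Y)
l(I) = (4 + I)*(6 + I)
O(U) = 2 (O(U) = 4 - 2 = 2)
d(B, A) = 48 + 2*A**2 + 20*A (d(B, A) = 2*(24 + A**2 + 10*A) = 48 + 2*A**2 + 20*A)
q(-16, u(5)) - 96*d(17, 13) = (1/9)/(-16) - 96*(48 + 2*13**2 + 20*13) = (1/9)*(-1/16) - 96*(48 + 2*169 + 260) = -1/144 - 96*(48 + 338 + 260) = -1/144 - 96*646 = -1/144 - 62016 = -8930305/144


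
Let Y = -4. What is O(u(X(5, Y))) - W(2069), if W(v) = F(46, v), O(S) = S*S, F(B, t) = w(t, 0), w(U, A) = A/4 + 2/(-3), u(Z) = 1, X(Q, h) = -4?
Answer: 5/3 ≈ 1.6667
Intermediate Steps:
w(U, A) = -⅔ + A/4 (w(U, A) = A*(¼) + 2*(-⅓) = A/4 - ⅔ = -⅔ + A/4)
F(B, t) = -⅔ (F(B, t) = -⅔ + (¼)*0 = -⅔ + 0 = -⅔)
O(S) = S²
W(v) = -⅔
O(u(X(5, Y))) - W(2069) = 1² - 1*(-⅔) = 1 + ⅔ = 5/3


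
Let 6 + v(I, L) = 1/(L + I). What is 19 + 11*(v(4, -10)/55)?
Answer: 533/30 ≈ 17.767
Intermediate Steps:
v(I, L) = -6 + 1/(I + L) (v(I, L) = -6 + 1/(L + I) = -6 + 1/(I + L))
19 + 11*(v(4, -10)/55) = 19 + 11*(((1 - 6*4 - 6*(-10))/(4 - 10))/55) = 19 + 11*(((1 - 24 + 60)/(-6))*(1/55)) = 19 + 11*(-1/6*37*(1/55)) = 19 + 11*(-37/6*1/55) = 19 + 11*(-37/330) = 19 - 37/30 = 533/30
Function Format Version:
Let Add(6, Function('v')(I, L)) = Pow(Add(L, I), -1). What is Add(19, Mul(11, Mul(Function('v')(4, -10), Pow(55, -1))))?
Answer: Rational(533, 30) ≈ 17.767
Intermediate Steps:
Function('v')(I, L) = Add(-6, Pow(Add(I, L), -1)) (Function('v')(I, L) = Add(-6, Pow(Add(L, I), -1)) = Add(-6, Pow(Add(I, L), -1)))
Add(19, Mul(11, Mul(Function('v')(4, -10), Pow(55, -1)))) = Add(19, Mul(11, Mul(Mul(Pow(Add(4, -10), -1), Add(1, Mul(-6, 4), Mul(-6, -10))), Pow(55, -1)))) = Add(19, Mul(11, Mul(Mul(Pow(-6, -1), Add(1, -24, 60)), Rational(1, 55)))) = Add(19, Mul(11, Mul(Mul(Rational(-1, 6), 37), Rational(1, 55)))) = Add(19, Mul(11, Mul(Rational(-37, 6), Rational(1, 55)))) = Add(19, Mul(11, Rational(-37, 330))) = Add(19, Rational(-37, 30)) = Rational(533, 30)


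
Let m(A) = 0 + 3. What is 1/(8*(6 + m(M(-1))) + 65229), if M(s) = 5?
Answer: 1/65301 ≈ 1.5314e-5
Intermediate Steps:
m(A) = 3
1/(8*(6 + m(M(-1))) + 65229) = 1/(8*(6 + 3) + 65229) = 1/(8*9 + 65229) = 1/(72 + 65229) = 1/65301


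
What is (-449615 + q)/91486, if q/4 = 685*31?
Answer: -364675/91486 ≈ -3.9861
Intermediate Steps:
q = 84940 (q = 4*(685*31) = 4*21235 = 84940)
(-449615 + q)/91486 = (-449615 + 84940)/91486 = -364675*1/91486 = -364675/91486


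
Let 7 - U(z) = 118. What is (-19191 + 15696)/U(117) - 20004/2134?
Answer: 872981/39479 ≈ 22.113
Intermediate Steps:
U(z) = -111 (U(z) = 7 - 1*118 = 7 - 118 = -111)
(-19191 + 15696)/U(117) - 20004/2134 = (-19191 + 15696)/(-111) - 20004/2134 = -3495*(-1/111) - 20004*1/2134 = 1165/37 - 10002/1067 = 872981/39479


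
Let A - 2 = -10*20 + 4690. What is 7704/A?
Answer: 1926/1123 ≈ 1.7150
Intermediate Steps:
A = 4492 (A = 2 + (-10*20 + 4690) = 2 + (-200 + 4690) = 2 + 4490 = 4492)
7704/A = 7704/4492 = 7704*(1/4492) = 1926/1123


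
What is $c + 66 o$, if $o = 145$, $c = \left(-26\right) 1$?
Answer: $9544$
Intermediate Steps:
$c = -26$
$c + 66 o = -26 + 66 \cdot 145 = -26 + 9570 = 9544$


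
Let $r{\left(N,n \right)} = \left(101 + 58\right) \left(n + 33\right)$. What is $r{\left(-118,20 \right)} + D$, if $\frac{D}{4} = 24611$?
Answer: $106871$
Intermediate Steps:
$D = 98444$ ($D = 4 \cdot 24611 = 98444$)
$r{\left(N,n \right)} = 5247 + 159 n$ ($r{\left(N,n \right)} = 159 \left(33 + n\right) = 5247 + 159 n$)
$r{\left(-118,20 \right)} + D = \left(5247 + 159 \cdot 20\right) + 98444 = \left(5247 + 3180\right) + 98444 = 8427 + 98444 = 106871$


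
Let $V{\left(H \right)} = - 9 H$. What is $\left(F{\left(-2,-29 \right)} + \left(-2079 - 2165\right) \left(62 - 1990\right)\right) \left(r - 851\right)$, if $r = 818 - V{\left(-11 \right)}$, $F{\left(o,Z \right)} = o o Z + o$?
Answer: $-1080065448$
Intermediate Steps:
$F{\left(o,Z \right)} = o + Z o^{2}$ ($F{\left(o,Z \right)} = o^{2} Z + o = Z o^{2} + o = o + Z o^{2}$)
$r = 719$ ($r = 818 - \left(-9\right) \left(-11\right) = 818 - 99 = 719$)
$\left(F{\left(-2,-29 \right)} + \left(-2079 - 2165\right) \left(62 - 1990\right)\right) \left(r - 851\right) = \left(- 2 \left(1 - -58\right) + \left(-2079 - 2165\right) \left(62 - 1990\right)\right) \left(719 - 851\right) = \left(- 2 \left(1 + 58\right) - -8182432\right) \left(-132\right) = \left(\left(-2\right) 59 + 8182432\right) \left(-132\right) = \left(-118 + 8182432\right) \left(-132\right) = 8182314 \left(-132\right) = -1080065448$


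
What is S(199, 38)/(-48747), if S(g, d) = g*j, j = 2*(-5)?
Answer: 1990/48747 ≈ 0.040823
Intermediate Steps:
j = -10
S(g, d) = -10*g (S(g, d) = g*(-10) = -10*g)
S(199, 38)/(-48747) = -10*199/(-48747) = -1990*(-1/48747) = 1990/48747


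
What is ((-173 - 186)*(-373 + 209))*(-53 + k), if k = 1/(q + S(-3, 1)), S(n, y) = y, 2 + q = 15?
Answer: -21813558/7 ≈ -3.1162e+6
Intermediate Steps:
q = 13 (q = -2 + 15 = 13)
k = 1/14 (k = 1/(13 + 1) = 1/14 ≈ 0.071429)
((-173 - 186)*(-373 + 209))*(-53 + k) = ((-173 - 186)*(-373 + 209))*(-53 + 1/14) = -359*(-164)*(-741/14) = 58876*(-741/14) = -21813558/7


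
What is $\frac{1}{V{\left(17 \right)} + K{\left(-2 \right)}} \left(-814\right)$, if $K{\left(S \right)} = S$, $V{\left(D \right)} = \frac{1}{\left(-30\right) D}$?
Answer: $\frac{415140}{1021} \approx 406.6$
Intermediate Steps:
$V{\left(D \right)} = - \frac{1}{30 D}$
$\frac{1}{V{\left(17 \right)} + K{\left(-2 \right)}} \left(-814\right) = \frac{1}{- \frac{1}{30 \cdot 17} - 2} \left(-814\right) = \frac{1}{\left(- \frac{1}{30}\right) \frac{1}{17} - 2} \left(-814\right) = \frac{1}{- \frac{1}{510} - 2} \left(-814\right) = \frac{1}{- \frac{1021}{510}} \left(-814\right) = \left(- \frac{510}{1021}\right) \left(-814\right) = \frac{415140}{1021}$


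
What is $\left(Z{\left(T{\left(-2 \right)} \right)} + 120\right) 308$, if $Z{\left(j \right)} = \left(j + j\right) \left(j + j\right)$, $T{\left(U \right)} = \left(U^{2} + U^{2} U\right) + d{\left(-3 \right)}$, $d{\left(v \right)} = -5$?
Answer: $136752$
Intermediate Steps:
$T{\left(U \right)} = -5 + U^{2} + U^{3}$ ($T{\left(U \right)} = \left(U^{2} + U^{2} U\right) - 5 = \left(U^{2} + U^{3}\right) - 5 = -5 + U^{2} + U^{3}$)
$Z{\left(j \right)} = 4 j^{2}$ ($Z{\left(j \right)} = 2 j 2 j = 4 j^{2}$)
$\left(Z{\left(T{\left(-2 \right)} \right)} + 120\right) 308 = \left(4 \left(-5 + \left(-2\right)^{2} + \left(-2\right)^{3}\right)^{2} + 120\right) 308 = \left(4 \left(-5 + 4 - 8\right)^{2} + 120\right) 308 = \left(4 \left(-9\right)^{2} + 120\right) 308 = \left(4 \cdot 81 + 120\right) 308 = \left(324 + 120\right) 308 = 444 \cdot 308 = 136752$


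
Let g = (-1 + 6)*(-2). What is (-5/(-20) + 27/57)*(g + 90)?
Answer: 1100/19 ≈ 57.895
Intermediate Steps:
g = -10 (g = 5*(-2) = -10)
(-5/(-20) + 27/57)*(g + 90) = (-5/(-20) + 27/57)*(-10 + 90) = (-5*(-1/20) + 27*(1/57))*80 = (¼ + 9/19)*80 = (55/76)*80 = 1100/19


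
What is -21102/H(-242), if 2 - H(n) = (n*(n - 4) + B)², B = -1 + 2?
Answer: 21102/3544178087 ≈ 5.9540e-6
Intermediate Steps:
B = 1
H(n) = 2 - (1 + n*(-4 + n))² (H(n) = 2 - (n*(n - 4) + 1)² = 2 - (n*(-4 + n) + 1)² = 2 - (1 + n*(-4 + n))²)
-21102/H(-242) = -21102/(2 - (1 + (-242)² - 4*(-242))²) = -21102/(2 - (1 + 58564 + 968)²) = -21102/(2 - 1*59533²) = -21102/(2 - 1*3544178089) = -21102/(2 - 3544178089) = -21102/(-3544178087) = -21102*(-1/3544178087) = 21102/3544178087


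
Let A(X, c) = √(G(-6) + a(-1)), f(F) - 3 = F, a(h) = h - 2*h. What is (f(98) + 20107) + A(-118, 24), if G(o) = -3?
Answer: 20208 + I*√2 ≈ 20208.0 + 1.4142*I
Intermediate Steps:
a(h) = -h
f(F) = 3 + F
A(X, c) = I*√2 (A(X, c) = √(-3 - 1*(-1)) = √(-3 + 1) = √(-2) = I*√2)
(f(98) + 20107) + A(-118, 24) = ((3 + 98) + 20107) + I*√2 = (101 + 20107) + I*√2 = 20208 + I*√2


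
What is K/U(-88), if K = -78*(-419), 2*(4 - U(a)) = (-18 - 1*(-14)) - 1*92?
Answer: 1257/2 ≈ 628.50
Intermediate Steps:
U(a) = 52 (U(a) = 4 - ((-18 - 1*(-14)) - 1*92)/2 = 4 - ((-18 + 14) - 92)/2 = 4 - (-4 - 92)/2 = 4 - 1/2*(-96) = 4 + 48 = 52)
K = 32682
K/U(-88) = 32682/52 = 32682*(1/52) = 1257/2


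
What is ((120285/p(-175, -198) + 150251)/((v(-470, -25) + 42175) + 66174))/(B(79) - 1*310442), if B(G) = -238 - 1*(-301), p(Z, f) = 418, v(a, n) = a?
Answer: -5720473/1272368293358 ≈ -4.4959e-6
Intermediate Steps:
B(G) = 63 (B(G) = -238 + 301 = 63)
((120285/p(-175, -198) + 150251)/((v(-470, -25) + 42175) + 66174))/(B(79) - 1*310442) = ((120285/418 + 150251)/((-470 + 42175) + 66174))/(63 - 1*310442) = ((120285*(1/418) + 150251)/(41705 + 66174))/(63 - 310442) = ((10935/38 + 150251)/107879)/(-310379) = ((5720473/38)*(1/107879))*(-1/310379) = (5720473/4099402)*(-1/310379) = -5720473/1272368293358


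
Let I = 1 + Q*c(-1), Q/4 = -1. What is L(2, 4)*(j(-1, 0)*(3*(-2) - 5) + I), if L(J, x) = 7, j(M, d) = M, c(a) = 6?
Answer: -84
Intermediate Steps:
Q = -4 (Q = 4*(-1) = -4)
I = -23 (I = 1 - 4*6 = 1 - 24 = -23)
L(2, 4)*(j(-1, 0)*(3*(-2) - 5) + I) = 7*(-(3*(-2) - 5) - 23) = 7*(-(-6 - 5) - 23) = 7*(-1*(-11) - 23) = 7*(11 - 23) = 7*(-12) = -84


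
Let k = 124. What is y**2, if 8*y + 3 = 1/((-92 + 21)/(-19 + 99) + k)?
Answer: 868304089/6208179264 ≈ 0.13986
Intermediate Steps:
y = -29467/78792 (y = -3/8 + 1/(8*((-92 + 21)/(-19 + 99) + 124)) = -3/8 + 1/(8*(-71/80 + 124)) = -3/8 + 1/(8*(9849/80)) = -3/8 + (1/8)*(80/9849) = -3/8 + 10/9849 = -29467/78792 ≈ -0.37398)
y**2 = (-29467/78792)**2 = 868304089/6208179264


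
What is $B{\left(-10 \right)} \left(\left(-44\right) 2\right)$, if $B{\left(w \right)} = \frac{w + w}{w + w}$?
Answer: $-88$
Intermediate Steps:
$B{\left(w \right)} = 1$ ($B{\left(w \right)} = \frac{2 w}{2 w} = 2 w \frac{1}{2 w} = 1$)
$B{\left(-10 \right)} \left(\left(-44\right) 2\right) = 1 \left(\left(-44\right) 2\right) = 1 \left(-88\right) = -88$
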